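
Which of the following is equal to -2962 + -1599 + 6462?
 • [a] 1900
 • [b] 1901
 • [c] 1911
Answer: b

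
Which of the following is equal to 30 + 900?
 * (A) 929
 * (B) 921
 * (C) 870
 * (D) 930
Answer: D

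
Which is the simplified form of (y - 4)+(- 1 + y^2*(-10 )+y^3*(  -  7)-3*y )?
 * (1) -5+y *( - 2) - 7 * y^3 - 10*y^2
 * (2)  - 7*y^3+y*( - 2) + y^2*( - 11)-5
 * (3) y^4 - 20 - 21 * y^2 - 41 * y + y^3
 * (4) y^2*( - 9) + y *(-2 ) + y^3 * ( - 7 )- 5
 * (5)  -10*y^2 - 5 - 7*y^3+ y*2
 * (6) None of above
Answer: 1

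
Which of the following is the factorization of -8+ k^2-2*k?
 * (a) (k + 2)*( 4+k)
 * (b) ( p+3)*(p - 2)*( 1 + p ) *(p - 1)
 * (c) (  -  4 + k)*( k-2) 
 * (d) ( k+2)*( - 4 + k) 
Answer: d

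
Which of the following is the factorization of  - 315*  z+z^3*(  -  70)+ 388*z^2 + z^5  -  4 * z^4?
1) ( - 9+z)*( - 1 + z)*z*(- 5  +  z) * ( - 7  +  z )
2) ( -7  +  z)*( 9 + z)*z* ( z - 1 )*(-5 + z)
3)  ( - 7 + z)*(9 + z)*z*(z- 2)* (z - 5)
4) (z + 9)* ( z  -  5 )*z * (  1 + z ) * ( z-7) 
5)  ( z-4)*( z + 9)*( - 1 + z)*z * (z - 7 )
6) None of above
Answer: 2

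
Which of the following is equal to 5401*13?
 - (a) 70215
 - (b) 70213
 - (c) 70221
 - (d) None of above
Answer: b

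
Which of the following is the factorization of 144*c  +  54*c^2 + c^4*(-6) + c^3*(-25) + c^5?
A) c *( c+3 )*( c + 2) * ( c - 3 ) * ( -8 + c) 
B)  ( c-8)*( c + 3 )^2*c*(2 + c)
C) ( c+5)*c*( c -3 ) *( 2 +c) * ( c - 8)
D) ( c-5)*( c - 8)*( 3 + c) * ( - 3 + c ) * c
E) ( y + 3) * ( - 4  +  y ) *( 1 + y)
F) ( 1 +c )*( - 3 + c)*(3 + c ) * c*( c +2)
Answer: A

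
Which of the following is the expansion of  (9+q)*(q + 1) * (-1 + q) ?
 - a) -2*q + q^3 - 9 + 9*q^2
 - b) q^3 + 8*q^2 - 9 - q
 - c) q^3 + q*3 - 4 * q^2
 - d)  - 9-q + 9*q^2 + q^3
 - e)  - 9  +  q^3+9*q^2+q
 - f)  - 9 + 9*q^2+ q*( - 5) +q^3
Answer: d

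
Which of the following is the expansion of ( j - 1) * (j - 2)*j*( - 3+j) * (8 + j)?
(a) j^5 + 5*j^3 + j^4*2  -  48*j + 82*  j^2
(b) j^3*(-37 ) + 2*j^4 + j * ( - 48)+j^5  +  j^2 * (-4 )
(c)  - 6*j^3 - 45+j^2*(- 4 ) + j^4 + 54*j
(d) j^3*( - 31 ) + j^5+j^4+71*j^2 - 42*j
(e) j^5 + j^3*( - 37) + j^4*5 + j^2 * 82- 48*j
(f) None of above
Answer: f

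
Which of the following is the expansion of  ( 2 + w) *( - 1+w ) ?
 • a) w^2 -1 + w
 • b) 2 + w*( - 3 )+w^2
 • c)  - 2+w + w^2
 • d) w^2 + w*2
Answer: c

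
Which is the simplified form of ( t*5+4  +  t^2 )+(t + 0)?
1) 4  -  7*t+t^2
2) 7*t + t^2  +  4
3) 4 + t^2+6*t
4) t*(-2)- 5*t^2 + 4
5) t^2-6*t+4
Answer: 3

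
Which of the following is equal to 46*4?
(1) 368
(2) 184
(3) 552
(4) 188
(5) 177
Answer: 2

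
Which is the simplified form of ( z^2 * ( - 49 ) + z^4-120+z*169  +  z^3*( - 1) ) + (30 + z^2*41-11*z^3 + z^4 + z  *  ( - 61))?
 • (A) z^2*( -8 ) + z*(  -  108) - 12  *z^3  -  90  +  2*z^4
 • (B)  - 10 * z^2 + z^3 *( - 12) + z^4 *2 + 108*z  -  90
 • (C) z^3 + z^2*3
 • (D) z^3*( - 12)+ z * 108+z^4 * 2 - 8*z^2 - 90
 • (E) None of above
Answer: D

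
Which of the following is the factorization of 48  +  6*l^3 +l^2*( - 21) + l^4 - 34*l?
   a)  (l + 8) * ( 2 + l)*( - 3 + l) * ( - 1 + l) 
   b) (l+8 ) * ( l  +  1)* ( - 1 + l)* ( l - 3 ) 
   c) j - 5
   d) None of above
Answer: a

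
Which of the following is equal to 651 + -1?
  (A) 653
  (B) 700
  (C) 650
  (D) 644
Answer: C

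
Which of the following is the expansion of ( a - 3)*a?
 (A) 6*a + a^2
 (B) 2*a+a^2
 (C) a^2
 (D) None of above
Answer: D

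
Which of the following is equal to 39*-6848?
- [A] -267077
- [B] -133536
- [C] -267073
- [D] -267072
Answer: D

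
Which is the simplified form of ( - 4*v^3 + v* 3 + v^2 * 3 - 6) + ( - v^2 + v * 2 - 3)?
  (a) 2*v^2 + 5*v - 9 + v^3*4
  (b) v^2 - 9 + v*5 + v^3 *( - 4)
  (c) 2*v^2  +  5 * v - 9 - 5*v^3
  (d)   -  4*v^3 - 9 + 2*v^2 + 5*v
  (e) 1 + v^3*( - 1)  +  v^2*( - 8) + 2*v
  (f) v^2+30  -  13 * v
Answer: d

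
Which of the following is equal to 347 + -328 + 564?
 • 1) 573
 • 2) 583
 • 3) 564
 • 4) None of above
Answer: 2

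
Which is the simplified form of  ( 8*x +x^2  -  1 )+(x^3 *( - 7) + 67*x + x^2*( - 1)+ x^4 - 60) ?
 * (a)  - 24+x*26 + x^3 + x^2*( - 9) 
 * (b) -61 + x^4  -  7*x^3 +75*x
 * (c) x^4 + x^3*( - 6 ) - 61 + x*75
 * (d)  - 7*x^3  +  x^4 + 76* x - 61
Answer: b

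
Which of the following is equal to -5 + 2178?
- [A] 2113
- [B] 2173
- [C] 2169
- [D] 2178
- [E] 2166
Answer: B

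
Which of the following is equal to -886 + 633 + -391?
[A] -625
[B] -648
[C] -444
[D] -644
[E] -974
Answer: D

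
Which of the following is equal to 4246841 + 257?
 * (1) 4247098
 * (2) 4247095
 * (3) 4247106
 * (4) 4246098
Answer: 1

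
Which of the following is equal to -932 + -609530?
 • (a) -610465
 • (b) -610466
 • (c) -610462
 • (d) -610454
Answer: c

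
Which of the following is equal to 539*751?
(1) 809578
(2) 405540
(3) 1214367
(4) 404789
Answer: 4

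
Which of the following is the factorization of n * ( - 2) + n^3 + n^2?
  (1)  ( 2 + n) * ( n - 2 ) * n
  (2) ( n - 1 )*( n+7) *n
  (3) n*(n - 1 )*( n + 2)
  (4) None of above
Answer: 3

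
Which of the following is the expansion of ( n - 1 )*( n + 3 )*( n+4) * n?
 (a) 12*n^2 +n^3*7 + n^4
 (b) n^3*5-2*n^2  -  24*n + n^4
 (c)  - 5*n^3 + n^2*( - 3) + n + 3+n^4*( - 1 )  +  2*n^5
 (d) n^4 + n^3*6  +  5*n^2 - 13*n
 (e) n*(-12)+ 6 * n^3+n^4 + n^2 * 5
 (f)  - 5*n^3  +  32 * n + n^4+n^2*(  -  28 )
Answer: e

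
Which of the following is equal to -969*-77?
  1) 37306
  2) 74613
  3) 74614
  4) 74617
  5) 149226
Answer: 2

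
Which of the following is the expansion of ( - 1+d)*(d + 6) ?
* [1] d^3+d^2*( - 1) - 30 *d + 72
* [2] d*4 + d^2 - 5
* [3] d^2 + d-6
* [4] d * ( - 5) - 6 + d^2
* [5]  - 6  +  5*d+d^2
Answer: 5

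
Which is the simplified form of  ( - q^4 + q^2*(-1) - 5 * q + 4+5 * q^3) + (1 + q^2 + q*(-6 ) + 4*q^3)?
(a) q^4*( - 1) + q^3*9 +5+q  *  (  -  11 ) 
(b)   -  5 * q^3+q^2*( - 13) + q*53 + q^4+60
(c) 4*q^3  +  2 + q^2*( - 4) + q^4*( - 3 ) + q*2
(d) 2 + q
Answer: a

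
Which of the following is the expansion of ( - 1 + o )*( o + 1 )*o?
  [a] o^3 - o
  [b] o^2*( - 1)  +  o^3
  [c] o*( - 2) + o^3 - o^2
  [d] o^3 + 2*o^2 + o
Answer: a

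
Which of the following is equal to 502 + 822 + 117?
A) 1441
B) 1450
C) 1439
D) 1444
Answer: A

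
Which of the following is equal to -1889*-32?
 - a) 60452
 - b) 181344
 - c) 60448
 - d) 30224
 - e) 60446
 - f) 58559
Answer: c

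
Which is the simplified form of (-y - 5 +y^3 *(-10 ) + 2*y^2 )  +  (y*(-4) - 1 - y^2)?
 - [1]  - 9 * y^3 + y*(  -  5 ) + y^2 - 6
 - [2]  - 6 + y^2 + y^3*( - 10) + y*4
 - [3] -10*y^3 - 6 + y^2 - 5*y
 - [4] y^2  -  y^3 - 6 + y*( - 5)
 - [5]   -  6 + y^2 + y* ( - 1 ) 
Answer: 3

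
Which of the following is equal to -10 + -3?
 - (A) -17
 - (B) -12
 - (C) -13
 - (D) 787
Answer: C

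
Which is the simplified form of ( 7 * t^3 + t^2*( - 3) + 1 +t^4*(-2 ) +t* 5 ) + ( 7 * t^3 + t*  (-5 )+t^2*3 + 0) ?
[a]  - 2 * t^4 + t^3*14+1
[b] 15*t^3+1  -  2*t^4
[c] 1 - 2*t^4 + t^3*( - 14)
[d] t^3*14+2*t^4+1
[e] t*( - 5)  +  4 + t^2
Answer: a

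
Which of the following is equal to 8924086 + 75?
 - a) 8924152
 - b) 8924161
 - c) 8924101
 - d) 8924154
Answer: b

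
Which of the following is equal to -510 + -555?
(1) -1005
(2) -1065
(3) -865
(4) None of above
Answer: 2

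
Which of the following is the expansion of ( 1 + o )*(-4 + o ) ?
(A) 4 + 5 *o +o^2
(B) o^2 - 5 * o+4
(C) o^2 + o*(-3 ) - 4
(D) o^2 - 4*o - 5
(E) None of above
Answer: C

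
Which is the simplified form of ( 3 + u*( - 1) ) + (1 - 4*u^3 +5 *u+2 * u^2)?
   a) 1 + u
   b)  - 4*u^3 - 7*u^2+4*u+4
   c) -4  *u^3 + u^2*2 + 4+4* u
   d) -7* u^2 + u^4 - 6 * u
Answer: c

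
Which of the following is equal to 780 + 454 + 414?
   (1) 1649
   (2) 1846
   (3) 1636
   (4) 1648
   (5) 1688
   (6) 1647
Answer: 4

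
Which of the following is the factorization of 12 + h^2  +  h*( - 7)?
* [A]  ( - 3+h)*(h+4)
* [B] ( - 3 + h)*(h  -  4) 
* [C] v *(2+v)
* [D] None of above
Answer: B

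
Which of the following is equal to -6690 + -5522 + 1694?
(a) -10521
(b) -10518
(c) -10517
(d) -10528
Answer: b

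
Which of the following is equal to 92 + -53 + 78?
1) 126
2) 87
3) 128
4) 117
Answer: 4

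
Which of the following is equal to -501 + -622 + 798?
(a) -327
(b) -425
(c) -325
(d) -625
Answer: c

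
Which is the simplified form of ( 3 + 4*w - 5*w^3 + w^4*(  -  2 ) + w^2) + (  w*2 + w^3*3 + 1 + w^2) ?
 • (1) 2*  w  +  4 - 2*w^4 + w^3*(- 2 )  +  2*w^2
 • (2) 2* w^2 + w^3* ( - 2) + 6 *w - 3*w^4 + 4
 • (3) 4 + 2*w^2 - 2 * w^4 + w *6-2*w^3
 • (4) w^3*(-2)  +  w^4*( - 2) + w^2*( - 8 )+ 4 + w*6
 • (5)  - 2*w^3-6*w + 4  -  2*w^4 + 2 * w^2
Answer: 3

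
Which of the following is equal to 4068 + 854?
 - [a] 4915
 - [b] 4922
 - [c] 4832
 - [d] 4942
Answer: b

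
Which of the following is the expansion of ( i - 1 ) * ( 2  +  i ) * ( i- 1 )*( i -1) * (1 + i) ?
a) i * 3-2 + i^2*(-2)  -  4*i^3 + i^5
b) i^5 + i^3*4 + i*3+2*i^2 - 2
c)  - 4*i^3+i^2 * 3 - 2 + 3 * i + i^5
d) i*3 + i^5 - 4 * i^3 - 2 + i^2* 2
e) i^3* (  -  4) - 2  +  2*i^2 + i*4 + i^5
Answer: d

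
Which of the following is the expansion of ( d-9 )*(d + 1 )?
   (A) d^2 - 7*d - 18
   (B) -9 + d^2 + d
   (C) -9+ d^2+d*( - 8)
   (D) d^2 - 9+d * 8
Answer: C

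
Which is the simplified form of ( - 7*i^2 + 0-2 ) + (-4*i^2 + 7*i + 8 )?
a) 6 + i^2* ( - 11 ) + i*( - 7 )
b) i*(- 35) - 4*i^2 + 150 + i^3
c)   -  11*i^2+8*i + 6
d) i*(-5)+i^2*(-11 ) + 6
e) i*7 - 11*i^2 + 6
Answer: e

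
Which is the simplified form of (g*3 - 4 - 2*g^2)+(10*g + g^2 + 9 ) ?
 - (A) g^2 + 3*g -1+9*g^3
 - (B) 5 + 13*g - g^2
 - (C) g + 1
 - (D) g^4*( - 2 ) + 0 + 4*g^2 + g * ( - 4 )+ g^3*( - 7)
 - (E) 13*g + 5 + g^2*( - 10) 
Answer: B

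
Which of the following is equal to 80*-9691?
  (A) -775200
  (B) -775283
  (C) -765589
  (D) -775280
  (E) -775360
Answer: D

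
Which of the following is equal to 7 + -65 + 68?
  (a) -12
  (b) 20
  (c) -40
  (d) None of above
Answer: d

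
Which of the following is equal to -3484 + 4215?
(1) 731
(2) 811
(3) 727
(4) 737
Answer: 1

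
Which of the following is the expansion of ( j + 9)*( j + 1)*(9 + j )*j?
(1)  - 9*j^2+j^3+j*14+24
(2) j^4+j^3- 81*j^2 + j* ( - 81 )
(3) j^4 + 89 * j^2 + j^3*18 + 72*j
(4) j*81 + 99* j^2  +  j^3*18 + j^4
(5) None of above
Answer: 5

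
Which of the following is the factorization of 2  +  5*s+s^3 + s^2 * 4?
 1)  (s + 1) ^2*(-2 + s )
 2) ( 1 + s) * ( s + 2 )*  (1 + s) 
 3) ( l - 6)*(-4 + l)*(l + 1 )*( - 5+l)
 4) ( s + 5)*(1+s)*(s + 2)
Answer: 2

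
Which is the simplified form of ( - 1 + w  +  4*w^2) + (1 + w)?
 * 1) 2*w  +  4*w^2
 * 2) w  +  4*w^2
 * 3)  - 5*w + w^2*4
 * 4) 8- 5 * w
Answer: 1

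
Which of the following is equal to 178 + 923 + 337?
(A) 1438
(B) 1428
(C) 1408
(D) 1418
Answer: A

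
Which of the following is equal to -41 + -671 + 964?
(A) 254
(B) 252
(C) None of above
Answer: B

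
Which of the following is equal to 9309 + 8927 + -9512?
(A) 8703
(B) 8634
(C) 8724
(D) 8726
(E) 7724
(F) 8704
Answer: C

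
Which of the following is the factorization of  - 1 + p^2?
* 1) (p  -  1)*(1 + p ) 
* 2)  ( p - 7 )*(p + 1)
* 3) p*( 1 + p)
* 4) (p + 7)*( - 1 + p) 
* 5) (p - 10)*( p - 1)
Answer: 1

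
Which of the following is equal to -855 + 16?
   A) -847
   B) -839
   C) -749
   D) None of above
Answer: B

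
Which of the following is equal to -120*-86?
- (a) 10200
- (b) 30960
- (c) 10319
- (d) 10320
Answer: d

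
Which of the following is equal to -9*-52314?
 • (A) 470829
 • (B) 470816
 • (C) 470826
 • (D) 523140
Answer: C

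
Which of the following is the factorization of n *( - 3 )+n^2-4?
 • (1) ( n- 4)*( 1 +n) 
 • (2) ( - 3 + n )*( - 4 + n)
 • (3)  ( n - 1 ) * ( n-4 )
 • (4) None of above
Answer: 1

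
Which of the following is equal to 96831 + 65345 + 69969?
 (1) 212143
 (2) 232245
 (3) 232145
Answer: 3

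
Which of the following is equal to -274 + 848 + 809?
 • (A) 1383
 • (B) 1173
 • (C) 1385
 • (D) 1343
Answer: A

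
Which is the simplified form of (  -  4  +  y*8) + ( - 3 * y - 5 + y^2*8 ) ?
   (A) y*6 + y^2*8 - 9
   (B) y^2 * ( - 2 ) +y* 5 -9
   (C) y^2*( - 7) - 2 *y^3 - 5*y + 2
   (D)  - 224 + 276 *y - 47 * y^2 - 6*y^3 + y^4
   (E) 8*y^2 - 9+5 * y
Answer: E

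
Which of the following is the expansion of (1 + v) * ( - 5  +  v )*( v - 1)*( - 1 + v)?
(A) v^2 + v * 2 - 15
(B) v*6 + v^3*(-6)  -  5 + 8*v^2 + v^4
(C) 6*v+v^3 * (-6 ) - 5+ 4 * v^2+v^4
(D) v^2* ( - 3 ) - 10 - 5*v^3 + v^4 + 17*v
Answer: C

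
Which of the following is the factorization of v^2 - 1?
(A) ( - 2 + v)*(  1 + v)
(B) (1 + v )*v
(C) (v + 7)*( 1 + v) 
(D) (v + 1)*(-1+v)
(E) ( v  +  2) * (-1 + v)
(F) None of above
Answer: D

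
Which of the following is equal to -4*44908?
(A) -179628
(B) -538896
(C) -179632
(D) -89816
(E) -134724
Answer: C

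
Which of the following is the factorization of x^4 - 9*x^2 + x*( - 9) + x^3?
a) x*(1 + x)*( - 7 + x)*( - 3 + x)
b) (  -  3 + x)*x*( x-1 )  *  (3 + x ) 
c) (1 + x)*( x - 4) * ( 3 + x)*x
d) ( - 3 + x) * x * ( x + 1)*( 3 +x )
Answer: d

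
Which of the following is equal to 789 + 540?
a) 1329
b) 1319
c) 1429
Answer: a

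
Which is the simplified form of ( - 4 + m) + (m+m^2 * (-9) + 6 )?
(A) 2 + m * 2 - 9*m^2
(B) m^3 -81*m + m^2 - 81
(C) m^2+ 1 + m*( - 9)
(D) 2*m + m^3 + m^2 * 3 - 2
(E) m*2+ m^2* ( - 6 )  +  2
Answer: A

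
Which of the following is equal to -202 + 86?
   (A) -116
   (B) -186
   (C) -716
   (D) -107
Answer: A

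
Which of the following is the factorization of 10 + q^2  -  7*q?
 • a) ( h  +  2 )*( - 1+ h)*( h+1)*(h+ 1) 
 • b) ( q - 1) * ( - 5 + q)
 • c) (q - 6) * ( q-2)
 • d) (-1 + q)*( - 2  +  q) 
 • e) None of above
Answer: e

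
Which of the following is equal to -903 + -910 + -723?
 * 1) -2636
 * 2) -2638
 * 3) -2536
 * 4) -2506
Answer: 3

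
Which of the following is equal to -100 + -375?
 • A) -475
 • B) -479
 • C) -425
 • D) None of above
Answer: A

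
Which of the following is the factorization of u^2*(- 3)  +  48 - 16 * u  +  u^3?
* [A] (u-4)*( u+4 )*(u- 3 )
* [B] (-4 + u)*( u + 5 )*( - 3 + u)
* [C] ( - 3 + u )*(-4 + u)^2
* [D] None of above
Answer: A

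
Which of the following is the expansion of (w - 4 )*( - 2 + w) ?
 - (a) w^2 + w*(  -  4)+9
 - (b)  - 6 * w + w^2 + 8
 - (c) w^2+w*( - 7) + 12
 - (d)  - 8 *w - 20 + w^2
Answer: b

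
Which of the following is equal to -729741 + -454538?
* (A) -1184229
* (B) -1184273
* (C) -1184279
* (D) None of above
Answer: C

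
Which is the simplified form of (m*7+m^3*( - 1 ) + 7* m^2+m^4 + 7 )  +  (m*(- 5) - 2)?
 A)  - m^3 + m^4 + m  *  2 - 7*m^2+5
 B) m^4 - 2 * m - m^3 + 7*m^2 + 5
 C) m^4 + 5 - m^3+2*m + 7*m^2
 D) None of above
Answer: C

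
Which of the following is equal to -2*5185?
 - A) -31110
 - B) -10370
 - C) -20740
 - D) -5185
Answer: B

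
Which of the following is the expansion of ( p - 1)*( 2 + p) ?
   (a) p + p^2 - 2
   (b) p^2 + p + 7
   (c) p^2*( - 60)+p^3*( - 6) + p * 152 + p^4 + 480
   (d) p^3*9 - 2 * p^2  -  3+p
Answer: a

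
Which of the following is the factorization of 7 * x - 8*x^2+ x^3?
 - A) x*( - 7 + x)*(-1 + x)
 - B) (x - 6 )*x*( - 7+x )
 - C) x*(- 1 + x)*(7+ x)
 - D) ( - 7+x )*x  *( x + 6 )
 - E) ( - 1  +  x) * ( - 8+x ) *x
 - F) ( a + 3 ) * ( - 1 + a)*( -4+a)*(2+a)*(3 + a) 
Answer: A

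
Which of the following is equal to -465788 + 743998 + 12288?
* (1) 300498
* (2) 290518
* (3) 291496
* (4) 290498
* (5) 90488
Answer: 4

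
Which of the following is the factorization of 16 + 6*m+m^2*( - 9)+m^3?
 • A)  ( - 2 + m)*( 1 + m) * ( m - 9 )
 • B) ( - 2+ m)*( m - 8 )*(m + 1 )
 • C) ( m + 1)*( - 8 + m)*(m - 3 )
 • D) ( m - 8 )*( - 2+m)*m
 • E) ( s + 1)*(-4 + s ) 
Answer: B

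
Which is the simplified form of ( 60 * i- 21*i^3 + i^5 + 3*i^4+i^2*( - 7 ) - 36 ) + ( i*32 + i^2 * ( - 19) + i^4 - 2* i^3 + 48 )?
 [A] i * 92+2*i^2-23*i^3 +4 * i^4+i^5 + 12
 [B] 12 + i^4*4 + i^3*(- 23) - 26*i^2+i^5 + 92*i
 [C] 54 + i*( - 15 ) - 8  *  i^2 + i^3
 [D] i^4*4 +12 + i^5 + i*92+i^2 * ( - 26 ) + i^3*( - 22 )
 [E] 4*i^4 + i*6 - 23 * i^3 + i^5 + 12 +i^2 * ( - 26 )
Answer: B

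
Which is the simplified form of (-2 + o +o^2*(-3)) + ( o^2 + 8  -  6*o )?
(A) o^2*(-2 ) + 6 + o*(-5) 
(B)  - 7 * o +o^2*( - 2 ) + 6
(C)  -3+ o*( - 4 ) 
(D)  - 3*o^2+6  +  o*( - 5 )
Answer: A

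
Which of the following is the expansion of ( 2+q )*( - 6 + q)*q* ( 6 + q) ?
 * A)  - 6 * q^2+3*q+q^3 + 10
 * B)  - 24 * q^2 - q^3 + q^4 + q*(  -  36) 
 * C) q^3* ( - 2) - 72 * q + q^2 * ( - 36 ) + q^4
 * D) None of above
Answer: D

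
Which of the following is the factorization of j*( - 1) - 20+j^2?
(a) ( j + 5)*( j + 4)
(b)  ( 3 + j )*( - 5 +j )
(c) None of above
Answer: c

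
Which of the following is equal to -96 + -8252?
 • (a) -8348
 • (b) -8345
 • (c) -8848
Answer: a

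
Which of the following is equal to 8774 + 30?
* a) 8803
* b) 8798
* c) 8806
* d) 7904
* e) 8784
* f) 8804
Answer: f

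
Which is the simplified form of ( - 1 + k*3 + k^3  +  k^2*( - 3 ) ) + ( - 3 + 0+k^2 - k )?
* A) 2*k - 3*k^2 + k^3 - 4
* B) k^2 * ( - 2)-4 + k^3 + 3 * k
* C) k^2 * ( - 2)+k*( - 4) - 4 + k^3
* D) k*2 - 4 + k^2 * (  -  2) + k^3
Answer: D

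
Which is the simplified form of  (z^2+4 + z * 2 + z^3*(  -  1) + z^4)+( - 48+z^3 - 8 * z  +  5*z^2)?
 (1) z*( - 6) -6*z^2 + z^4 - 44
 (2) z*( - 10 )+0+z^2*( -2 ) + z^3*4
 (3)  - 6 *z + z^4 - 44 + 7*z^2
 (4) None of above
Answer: 4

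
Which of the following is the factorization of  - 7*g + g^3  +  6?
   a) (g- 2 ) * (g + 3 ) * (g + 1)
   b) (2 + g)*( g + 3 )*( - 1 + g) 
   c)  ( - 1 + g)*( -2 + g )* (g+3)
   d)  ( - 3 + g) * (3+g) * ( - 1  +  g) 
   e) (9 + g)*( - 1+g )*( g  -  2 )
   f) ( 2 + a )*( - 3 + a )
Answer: c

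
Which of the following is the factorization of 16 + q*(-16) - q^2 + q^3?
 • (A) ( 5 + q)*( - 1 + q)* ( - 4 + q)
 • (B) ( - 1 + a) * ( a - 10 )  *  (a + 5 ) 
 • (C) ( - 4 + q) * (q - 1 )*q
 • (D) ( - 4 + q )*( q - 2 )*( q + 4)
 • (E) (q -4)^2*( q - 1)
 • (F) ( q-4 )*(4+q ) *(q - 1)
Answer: F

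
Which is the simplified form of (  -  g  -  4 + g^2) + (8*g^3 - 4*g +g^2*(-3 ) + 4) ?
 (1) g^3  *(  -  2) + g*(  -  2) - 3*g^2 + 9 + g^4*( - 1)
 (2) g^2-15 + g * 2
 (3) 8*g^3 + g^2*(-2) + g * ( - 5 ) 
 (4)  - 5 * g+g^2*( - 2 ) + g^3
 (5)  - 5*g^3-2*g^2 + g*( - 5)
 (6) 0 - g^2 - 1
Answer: 3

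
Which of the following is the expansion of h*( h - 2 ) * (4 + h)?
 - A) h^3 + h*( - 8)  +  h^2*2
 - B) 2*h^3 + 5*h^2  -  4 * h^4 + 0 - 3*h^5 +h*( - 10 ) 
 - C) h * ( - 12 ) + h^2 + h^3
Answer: A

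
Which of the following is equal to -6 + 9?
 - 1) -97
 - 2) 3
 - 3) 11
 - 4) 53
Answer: 2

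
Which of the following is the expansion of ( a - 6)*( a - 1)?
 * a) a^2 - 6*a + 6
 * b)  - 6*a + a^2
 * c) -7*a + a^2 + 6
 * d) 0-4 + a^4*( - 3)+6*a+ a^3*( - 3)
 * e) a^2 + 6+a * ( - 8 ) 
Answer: c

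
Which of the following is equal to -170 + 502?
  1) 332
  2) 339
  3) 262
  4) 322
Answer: 1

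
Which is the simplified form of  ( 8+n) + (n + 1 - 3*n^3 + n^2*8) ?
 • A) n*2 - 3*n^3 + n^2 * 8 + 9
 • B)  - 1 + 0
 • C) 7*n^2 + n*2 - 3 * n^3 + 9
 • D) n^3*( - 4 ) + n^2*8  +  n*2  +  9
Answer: A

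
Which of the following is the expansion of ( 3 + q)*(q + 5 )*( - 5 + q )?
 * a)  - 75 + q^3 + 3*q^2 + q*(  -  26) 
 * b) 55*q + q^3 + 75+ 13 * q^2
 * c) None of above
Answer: c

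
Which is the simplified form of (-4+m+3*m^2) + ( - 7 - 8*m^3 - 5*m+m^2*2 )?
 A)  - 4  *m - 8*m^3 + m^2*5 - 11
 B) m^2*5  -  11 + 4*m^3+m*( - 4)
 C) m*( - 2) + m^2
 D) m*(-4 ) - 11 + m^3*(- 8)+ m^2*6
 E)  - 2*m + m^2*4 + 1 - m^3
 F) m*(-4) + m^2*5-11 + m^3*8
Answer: A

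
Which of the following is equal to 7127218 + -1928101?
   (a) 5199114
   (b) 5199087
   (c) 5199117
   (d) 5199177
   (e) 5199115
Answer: c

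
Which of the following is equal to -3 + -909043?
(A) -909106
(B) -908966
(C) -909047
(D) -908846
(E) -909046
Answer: E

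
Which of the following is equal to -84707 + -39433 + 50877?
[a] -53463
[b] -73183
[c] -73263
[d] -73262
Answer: c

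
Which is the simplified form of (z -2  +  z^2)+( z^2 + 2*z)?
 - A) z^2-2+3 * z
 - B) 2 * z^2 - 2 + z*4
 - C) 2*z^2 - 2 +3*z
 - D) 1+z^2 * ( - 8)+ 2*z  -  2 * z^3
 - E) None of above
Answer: C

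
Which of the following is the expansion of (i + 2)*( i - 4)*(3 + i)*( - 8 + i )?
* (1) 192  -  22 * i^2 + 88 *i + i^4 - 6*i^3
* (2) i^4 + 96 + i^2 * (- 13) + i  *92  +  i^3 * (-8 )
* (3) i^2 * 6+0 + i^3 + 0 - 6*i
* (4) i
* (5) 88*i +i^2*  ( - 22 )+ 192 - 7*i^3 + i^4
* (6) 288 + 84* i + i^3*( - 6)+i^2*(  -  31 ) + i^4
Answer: 5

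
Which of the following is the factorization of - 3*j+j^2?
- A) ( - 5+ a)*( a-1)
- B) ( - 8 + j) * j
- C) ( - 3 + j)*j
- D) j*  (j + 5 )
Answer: C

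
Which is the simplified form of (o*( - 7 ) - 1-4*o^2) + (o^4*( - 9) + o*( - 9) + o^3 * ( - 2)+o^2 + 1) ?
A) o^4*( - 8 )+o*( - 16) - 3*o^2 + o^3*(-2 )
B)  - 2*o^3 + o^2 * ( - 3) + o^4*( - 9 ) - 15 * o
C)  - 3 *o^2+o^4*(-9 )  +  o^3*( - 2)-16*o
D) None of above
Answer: C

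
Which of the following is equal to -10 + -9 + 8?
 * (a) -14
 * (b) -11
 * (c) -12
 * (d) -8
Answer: b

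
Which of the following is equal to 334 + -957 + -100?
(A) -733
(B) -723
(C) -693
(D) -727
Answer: B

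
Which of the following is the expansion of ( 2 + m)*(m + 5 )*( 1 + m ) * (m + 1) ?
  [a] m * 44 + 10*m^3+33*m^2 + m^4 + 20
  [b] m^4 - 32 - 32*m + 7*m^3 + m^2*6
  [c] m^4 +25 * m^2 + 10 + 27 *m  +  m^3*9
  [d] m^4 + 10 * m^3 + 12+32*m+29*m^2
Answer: c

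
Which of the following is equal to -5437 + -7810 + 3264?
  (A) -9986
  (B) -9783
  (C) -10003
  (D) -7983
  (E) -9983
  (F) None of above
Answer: E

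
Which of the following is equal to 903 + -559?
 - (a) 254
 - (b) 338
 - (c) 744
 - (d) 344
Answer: d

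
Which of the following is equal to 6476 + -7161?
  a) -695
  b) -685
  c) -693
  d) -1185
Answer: b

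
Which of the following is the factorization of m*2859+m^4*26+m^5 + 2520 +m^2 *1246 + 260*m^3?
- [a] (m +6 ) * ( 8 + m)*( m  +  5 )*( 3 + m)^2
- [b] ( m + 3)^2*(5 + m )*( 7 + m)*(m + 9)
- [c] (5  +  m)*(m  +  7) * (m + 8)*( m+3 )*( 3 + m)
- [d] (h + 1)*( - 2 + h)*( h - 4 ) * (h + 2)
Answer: c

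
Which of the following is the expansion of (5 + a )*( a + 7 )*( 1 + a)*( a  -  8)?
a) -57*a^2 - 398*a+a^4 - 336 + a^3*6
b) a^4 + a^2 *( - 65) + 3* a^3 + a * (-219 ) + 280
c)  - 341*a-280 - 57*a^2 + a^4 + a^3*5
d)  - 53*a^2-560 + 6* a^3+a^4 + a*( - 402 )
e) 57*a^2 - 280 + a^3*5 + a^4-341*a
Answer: c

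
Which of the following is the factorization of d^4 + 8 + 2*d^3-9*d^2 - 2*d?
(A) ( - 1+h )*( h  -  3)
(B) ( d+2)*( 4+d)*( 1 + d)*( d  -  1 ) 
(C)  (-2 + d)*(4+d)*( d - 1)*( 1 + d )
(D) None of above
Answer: C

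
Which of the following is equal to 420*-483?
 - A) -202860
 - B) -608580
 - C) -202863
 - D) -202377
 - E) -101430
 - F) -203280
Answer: A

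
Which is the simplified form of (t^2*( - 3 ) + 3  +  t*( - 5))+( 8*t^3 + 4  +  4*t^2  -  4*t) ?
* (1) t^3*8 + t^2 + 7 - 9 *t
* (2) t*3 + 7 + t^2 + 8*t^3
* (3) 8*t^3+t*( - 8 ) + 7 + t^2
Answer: 1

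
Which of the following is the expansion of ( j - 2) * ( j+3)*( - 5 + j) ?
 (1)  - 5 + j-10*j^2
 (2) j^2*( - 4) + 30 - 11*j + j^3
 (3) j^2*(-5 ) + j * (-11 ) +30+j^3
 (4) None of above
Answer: 2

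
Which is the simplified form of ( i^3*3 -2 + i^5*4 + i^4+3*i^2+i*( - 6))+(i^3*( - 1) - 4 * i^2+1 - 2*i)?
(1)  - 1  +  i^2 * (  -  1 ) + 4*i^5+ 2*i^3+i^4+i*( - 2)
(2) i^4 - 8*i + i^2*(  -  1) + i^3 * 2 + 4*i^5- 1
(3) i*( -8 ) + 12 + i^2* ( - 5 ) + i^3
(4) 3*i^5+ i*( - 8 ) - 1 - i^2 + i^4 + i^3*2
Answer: 2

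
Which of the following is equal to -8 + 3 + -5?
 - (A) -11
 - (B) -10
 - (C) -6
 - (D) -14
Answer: B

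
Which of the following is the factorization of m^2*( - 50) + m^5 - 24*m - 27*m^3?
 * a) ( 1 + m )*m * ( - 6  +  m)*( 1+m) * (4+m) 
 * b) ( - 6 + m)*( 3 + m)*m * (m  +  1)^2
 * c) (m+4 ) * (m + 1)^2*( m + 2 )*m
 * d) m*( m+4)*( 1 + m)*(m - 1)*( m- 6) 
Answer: a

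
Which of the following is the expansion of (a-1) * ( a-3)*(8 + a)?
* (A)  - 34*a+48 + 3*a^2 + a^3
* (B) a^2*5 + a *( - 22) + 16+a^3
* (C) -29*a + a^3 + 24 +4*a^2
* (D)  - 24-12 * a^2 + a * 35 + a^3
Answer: C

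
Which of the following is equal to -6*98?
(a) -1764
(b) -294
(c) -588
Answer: c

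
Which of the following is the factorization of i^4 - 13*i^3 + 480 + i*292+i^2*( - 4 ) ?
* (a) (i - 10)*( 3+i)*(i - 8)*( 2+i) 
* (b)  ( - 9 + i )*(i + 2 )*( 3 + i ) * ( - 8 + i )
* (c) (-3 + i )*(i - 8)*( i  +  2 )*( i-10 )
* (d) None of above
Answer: a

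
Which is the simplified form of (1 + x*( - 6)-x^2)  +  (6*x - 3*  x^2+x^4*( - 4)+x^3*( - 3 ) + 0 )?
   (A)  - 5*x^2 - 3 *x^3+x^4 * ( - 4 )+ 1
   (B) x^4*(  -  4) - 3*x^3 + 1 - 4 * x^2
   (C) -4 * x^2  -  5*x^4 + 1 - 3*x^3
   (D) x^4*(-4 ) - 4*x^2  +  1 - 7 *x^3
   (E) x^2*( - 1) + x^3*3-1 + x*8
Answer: B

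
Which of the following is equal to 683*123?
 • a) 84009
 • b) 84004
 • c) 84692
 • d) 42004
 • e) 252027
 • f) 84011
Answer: a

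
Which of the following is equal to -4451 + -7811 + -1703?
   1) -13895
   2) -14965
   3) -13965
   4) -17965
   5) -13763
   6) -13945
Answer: 3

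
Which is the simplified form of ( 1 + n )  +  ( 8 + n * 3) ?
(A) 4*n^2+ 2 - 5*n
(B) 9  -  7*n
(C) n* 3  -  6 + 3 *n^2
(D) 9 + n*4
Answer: D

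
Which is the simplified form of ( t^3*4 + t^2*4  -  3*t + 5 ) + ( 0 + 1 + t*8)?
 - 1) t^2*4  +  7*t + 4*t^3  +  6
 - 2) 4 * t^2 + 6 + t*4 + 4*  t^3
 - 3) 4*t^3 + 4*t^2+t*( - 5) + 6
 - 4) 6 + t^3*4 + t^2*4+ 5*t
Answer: 4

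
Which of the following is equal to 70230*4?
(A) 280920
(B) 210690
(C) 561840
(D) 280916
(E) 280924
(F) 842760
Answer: A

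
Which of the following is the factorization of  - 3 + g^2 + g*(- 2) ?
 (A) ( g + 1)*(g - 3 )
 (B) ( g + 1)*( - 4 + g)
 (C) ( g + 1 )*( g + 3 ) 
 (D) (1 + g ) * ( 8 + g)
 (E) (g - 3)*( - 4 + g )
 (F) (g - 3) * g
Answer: A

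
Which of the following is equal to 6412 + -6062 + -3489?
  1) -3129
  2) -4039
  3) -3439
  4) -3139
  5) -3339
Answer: 4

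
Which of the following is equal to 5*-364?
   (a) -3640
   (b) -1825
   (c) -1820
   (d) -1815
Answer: c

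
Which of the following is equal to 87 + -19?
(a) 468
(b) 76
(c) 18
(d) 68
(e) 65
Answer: d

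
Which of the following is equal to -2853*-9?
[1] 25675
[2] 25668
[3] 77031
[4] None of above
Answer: 4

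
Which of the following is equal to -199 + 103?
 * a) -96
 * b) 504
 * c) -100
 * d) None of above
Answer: a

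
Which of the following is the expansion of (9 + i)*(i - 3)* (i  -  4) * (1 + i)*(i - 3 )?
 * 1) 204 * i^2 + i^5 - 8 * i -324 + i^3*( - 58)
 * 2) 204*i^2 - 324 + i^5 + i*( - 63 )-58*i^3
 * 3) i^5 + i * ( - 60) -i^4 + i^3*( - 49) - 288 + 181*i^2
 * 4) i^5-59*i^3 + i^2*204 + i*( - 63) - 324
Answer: 2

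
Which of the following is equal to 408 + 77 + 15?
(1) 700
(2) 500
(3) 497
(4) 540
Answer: 2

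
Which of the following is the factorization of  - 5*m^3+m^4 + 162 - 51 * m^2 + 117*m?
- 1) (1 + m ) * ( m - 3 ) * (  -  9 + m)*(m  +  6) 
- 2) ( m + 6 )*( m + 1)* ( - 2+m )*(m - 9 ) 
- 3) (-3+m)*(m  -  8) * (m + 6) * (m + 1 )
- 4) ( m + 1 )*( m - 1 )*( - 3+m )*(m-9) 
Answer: 1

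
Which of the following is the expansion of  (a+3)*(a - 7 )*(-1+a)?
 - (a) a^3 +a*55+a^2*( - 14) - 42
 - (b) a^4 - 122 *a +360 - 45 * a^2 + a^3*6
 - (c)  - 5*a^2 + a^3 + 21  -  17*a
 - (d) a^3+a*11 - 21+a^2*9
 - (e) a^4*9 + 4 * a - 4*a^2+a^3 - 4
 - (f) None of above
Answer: c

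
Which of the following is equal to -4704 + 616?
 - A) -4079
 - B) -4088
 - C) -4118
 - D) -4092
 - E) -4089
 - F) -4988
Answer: B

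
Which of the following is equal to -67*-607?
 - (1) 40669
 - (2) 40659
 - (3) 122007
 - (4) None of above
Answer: 1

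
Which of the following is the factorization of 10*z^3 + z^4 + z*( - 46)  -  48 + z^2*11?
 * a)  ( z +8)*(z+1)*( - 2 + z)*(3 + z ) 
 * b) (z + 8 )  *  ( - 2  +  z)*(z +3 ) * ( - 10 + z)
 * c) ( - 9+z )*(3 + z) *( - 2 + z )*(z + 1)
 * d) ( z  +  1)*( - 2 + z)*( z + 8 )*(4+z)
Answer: a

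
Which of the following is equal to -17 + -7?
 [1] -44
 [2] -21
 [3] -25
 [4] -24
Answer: 4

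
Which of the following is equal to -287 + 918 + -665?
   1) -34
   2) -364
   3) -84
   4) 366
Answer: 1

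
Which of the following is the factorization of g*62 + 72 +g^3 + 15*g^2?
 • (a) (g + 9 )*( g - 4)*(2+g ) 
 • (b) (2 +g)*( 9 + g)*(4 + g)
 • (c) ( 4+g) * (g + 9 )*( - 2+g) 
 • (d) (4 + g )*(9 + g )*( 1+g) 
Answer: b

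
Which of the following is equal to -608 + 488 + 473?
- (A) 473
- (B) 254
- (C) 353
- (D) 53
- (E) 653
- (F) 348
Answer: C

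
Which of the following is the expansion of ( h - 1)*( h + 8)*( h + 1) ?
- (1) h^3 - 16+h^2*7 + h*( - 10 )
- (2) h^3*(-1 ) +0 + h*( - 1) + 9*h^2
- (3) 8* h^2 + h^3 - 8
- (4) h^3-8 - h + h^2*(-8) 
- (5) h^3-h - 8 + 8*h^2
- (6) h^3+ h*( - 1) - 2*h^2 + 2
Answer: 5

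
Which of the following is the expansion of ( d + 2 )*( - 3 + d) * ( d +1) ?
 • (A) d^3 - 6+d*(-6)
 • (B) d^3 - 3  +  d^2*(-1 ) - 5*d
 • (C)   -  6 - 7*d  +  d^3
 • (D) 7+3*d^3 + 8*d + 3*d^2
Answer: C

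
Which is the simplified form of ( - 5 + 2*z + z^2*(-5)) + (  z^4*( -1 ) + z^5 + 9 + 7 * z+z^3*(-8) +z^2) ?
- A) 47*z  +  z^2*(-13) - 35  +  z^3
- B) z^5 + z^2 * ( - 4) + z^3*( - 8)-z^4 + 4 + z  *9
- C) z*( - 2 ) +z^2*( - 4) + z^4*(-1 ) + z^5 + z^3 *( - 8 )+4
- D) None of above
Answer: B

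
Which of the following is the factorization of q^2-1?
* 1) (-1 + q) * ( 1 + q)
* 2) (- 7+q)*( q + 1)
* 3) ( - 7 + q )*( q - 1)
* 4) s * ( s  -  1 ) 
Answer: 1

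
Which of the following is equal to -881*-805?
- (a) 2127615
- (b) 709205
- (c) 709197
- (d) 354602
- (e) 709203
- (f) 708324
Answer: b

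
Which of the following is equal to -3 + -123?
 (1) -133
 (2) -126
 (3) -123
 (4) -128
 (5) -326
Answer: 2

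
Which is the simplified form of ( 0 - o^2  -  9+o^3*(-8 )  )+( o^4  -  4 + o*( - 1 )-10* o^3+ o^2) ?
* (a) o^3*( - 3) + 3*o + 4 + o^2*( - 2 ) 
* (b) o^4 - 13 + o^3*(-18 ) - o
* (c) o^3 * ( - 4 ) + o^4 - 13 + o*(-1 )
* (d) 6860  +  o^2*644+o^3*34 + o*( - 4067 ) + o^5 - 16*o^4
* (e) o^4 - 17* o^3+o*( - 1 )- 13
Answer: b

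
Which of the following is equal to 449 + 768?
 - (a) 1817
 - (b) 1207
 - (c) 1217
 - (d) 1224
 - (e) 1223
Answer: c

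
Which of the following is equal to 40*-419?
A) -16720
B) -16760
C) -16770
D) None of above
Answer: B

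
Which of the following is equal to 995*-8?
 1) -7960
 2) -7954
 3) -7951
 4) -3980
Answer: 1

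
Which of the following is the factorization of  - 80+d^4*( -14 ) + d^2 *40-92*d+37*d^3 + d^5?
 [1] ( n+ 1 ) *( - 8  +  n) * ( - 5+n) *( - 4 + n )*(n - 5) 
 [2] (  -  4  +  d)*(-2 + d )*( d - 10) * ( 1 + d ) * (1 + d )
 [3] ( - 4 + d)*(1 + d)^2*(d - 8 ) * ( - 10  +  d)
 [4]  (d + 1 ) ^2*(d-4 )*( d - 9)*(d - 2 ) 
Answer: 2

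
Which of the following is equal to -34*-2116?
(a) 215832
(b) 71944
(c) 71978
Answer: b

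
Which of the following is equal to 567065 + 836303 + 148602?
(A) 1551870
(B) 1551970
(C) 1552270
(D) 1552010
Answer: B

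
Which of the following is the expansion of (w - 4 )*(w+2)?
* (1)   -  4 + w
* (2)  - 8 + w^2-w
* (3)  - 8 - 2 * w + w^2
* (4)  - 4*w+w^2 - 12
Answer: 3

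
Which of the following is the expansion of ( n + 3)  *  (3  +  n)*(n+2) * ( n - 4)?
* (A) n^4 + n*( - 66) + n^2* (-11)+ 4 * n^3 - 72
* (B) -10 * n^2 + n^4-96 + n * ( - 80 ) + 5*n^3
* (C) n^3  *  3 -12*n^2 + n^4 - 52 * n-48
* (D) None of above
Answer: A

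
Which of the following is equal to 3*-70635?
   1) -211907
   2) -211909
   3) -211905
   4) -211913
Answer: 3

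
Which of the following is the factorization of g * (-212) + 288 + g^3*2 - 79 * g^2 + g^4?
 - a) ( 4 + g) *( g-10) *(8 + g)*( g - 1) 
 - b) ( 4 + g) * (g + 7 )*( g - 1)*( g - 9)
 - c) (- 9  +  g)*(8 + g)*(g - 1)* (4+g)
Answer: c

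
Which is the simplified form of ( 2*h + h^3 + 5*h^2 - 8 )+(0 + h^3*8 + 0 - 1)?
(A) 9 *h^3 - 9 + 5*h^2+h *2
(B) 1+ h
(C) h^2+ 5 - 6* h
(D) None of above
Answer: A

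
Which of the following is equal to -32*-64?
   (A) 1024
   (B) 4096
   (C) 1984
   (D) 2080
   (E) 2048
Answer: E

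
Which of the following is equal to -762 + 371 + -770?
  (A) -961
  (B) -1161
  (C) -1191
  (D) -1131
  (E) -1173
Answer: B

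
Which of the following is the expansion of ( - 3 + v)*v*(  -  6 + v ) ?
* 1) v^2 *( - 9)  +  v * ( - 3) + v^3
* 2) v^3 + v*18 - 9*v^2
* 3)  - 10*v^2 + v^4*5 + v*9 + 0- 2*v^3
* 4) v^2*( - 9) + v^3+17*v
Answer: 2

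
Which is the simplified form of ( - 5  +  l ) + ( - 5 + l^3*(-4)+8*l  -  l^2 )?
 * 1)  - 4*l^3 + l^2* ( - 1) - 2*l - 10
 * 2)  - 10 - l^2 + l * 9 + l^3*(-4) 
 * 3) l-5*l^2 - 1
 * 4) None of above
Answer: 2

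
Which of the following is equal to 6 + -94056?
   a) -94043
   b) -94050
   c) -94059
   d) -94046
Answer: b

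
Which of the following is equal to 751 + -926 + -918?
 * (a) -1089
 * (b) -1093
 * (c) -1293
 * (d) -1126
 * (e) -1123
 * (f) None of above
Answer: b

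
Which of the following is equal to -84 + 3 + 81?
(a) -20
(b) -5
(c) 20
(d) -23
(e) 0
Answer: e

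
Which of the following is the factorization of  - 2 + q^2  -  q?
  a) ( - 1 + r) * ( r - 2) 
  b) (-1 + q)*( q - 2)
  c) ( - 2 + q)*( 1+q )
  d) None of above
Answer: c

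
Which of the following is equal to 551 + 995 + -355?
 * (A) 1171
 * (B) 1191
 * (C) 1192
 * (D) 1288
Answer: B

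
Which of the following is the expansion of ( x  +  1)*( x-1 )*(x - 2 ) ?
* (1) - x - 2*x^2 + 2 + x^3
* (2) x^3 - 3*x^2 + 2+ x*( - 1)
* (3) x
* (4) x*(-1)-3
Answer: 1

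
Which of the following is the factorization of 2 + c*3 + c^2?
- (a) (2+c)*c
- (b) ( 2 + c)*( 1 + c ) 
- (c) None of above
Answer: b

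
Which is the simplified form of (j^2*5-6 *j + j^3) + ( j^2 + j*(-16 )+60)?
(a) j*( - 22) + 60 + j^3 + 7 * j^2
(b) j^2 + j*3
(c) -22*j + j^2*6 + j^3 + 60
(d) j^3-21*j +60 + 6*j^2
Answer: c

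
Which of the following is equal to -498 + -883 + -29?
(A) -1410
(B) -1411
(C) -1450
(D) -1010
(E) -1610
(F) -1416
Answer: A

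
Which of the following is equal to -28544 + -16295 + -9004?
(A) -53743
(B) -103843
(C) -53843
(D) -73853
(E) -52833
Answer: C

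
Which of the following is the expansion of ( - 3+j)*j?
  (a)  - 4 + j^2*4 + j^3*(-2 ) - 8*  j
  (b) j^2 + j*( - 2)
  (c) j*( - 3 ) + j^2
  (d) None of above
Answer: c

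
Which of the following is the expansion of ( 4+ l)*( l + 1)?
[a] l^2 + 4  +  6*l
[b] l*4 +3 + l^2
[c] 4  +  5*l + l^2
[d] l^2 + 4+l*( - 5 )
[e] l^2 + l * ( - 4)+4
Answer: c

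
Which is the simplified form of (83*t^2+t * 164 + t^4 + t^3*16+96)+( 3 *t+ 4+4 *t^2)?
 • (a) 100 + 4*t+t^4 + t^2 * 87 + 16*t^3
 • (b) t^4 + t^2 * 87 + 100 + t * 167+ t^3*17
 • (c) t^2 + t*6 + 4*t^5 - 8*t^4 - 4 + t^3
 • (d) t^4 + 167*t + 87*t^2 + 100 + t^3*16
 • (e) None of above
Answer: d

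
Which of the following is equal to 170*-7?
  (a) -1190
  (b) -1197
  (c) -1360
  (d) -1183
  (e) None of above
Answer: a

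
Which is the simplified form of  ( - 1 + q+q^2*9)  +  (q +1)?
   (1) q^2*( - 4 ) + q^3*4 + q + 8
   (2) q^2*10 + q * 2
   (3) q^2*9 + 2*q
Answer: 3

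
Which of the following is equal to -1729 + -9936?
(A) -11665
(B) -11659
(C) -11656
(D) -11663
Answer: A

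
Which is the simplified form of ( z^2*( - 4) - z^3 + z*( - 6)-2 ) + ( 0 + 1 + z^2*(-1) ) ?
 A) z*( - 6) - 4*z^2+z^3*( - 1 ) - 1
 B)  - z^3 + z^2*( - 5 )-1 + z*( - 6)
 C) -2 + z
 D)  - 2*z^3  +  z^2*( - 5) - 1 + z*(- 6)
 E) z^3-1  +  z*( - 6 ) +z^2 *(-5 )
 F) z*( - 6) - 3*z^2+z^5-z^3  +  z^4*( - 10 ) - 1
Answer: B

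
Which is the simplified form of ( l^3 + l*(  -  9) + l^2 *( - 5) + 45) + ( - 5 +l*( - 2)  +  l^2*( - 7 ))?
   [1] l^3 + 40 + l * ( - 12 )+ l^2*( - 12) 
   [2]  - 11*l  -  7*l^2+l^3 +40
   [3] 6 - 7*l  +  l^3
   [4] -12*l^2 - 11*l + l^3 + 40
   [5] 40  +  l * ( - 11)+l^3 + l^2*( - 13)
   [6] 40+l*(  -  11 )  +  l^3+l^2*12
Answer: 4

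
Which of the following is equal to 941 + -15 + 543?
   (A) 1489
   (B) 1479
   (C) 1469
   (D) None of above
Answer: C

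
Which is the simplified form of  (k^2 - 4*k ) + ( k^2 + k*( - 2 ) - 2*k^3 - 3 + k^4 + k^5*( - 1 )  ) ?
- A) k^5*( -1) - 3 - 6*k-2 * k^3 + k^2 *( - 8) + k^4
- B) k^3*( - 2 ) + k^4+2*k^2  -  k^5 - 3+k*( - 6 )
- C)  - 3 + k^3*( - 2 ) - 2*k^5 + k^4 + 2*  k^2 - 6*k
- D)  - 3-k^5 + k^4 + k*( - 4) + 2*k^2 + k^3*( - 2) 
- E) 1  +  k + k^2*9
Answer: B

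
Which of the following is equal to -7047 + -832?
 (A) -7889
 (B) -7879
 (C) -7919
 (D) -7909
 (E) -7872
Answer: B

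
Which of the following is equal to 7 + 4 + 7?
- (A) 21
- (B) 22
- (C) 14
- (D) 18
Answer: D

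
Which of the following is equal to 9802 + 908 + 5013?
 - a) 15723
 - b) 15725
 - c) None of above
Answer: a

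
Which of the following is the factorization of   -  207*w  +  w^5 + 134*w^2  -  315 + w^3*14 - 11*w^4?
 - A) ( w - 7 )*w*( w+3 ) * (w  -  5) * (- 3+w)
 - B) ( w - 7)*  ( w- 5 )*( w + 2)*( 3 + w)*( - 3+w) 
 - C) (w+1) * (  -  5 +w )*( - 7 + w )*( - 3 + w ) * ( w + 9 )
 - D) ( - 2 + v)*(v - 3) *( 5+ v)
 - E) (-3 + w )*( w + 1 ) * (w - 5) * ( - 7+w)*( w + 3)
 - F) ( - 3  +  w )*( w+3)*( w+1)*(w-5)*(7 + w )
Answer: E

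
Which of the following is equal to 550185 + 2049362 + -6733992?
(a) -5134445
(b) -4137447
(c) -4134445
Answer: c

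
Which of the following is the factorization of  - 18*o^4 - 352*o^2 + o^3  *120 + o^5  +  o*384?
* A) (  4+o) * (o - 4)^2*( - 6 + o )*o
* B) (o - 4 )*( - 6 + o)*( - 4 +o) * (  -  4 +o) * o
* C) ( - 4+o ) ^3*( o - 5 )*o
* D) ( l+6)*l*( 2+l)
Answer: B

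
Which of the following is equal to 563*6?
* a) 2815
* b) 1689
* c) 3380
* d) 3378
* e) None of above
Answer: d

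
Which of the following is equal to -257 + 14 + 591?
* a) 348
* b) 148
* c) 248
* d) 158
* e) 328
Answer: a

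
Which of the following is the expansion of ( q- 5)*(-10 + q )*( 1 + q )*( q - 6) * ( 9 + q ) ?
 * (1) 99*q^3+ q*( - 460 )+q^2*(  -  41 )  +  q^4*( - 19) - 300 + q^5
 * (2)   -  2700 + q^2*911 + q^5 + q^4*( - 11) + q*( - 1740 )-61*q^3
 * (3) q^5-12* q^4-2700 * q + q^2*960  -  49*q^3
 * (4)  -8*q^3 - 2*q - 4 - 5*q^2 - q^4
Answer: 2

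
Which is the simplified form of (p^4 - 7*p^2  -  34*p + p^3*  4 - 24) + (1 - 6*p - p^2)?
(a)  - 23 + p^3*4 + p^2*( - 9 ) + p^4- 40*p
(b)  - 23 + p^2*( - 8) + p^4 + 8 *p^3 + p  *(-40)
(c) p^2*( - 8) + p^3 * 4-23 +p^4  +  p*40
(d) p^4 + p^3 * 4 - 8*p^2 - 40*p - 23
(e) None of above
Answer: d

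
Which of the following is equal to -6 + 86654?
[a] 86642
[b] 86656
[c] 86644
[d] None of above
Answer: d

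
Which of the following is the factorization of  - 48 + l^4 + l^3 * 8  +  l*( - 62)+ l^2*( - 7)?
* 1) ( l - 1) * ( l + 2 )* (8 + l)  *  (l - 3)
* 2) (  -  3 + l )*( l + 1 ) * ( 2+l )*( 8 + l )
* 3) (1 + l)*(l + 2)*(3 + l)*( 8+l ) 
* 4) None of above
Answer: 2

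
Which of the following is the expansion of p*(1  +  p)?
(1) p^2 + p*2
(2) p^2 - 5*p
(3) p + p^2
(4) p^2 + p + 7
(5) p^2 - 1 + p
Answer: 3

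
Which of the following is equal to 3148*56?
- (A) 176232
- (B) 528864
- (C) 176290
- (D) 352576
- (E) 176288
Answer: E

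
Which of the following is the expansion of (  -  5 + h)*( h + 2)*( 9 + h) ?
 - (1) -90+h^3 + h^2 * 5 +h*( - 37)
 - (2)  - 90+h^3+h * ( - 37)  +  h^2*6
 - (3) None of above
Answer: 2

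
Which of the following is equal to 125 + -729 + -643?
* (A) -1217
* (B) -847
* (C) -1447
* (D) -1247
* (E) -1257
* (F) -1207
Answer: D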